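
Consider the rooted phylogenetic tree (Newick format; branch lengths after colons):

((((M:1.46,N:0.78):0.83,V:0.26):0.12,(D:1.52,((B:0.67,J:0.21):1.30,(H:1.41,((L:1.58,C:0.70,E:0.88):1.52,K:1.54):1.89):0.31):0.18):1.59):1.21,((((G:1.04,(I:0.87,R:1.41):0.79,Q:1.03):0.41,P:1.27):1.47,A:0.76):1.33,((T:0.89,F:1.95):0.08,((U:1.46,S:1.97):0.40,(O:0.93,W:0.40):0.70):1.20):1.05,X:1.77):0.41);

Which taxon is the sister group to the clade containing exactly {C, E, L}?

K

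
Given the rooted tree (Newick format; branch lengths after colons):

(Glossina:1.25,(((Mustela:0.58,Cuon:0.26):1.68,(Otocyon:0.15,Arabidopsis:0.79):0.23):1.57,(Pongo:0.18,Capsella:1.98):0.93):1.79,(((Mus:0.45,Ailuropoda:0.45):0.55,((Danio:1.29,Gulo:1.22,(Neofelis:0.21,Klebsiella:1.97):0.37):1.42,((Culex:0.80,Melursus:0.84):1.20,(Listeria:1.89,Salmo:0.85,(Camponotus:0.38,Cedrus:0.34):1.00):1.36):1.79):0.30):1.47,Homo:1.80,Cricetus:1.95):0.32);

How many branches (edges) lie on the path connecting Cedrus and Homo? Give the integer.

7

The MRCA of Cedrus and Homo is the node subtending (((Mus,Ailuropoda),((Danio,Gulo,(Neofelis,Klebsiella)),((Culex,Melursus),(Listeria,Salmo,(Camponotus,Cedrus))))),Homo,Cricetus).
From Cedrus up to that node: 6 branches. From Homo up to the same node: 1 branch. Total: 6 + 1 = 7.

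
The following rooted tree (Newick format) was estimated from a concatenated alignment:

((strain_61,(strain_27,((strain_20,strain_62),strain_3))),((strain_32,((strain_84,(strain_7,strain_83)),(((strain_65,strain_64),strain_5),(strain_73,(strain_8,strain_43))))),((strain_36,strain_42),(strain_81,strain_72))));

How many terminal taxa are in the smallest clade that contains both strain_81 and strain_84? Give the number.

The MRCA of strain_81 and strain_84 is the node subtending ((strain_32,((strain_84,(strain_7,strain_83)),(((strain_65,strain_64),strain_5),(strain_73,(strain_8,strain_43))))),((strain_36,strain_42),(strain_81,strain_72))).
That clade contains 14 terminal taxa: strain_32, strain_36, strain_42, strain_43, strain_5, strain_64, strain_65, strain_7, strain_72, strain_73, strain_8, strain_81, strain_83, strain_84.

14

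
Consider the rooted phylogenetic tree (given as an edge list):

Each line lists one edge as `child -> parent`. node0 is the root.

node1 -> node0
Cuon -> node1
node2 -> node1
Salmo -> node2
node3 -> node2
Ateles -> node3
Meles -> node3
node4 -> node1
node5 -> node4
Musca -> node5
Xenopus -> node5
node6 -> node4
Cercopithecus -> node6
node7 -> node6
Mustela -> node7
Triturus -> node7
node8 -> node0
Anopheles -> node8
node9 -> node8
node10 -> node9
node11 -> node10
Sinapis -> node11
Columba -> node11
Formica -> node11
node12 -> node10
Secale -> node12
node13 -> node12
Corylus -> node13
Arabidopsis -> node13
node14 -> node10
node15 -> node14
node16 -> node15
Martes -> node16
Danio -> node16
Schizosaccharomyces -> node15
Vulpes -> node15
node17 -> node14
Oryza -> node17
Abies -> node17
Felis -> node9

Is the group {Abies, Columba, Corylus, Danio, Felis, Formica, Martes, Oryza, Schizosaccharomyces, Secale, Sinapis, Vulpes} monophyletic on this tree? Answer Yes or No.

No

The MRCA of the listed taxa subtends (((Sinapis,Columba,Formica),(Secale,(Corylus,Arabidopsis)),(((Martes,Danio),Schizosaccharomyces,Vulpes),(Oryza,Abies))),Felis).
That clade also contains Arabidopsis, which is not in the proposed group, so the group is not monophyletic.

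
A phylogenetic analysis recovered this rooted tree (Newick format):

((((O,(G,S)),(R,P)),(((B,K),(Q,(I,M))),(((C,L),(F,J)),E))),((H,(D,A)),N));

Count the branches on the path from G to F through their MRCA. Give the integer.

9

The MRCA of G and F is the node subtending (((O,(G,S)),(R,P)),(((B,K),(Q,(I,M))),(((C,L),(F,J)),E))).
From G up to that node: 4 branches. From F up to the same node: 5 branches. Total: 4 + 5 = 9.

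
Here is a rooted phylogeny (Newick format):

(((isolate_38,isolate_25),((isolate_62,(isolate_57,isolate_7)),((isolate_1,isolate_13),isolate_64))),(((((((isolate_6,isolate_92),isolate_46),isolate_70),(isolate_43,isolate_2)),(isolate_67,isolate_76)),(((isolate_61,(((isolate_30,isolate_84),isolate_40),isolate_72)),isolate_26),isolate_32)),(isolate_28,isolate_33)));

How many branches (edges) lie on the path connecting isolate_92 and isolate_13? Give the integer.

The MRCA of isolate_92 and isolate_13 is the root of the tree.
From isolate_92 up to that node: 8 branches. From isolate_13 up to the same node: 5 branches. Total: 8 + 5 = 13.

13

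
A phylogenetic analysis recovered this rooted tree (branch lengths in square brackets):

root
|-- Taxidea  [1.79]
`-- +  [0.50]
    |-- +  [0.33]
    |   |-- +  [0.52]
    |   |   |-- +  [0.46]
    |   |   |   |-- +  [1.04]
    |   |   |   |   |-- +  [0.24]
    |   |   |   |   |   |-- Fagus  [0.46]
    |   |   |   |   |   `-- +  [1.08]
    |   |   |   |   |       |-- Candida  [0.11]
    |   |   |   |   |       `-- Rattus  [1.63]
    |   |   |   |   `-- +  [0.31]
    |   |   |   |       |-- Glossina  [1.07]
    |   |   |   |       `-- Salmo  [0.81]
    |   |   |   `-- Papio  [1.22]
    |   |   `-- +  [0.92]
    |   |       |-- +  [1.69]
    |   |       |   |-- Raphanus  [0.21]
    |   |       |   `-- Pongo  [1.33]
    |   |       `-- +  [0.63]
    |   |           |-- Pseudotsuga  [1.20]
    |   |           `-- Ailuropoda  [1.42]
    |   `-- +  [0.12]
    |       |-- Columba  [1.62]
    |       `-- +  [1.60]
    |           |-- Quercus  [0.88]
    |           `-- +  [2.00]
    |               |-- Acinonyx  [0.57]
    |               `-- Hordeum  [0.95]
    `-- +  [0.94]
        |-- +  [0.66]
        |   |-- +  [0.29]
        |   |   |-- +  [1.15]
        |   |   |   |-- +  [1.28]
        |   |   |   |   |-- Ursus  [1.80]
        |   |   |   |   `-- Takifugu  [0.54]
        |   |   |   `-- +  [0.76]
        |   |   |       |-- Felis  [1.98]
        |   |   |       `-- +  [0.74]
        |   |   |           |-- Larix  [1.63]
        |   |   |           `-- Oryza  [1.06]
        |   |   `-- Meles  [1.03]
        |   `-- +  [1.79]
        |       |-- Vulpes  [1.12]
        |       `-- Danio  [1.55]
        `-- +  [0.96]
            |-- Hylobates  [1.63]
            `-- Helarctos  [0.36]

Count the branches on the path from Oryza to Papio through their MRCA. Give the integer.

The MRCA of Oryza and Papio is the node subtending ((((((Fagus,(Candida,Rattus)),(Glossina,Salmo)),Papio),((Raphanus,Pongo),(Pseudotsuga,Ailuropoda))),(Columba,(Quercus,(Acinonyx,Hordeum)))),(((((Ursus,Takifugu),(Felis,(Larix,Oryza))),Meles),(Vulpes,Danio)),(Hylobates,Helarctos))).
From Oryza up to that node: 7 branches. From Papio up to the same node: 4 branches. Total: 7 + 4 = 11.

11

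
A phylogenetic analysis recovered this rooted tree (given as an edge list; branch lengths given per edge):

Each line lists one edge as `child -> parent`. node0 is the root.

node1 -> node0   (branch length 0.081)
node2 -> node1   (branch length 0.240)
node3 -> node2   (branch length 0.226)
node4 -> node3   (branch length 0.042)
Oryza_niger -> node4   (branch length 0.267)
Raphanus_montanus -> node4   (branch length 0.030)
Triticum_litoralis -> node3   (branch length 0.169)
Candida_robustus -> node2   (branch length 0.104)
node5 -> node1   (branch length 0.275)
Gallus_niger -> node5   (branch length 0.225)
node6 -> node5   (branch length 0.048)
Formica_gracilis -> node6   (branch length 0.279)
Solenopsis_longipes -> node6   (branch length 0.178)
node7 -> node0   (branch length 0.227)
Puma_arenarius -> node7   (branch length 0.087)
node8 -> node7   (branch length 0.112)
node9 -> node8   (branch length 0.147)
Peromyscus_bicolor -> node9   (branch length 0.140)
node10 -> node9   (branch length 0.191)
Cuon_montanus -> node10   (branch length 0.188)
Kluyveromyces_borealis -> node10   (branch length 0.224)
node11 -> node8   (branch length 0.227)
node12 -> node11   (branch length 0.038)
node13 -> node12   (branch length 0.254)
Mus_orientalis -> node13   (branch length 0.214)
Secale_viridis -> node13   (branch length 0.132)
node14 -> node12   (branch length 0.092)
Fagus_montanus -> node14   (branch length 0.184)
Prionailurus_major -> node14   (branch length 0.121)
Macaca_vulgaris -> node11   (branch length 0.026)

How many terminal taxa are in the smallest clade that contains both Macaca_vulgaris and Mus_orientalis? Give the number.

The MRCA of Macaca_vulgaris and Mus_orientalis is the node subtending (((Mus_orientalis,Secale_viridis),(Fagus_montanus,Prionailurus_major)),Macaca_vulgaris).
That clade contains 5 terminal taxa: Fagus_montanus, Macaca_vulgaris, Mus_orientalis, Prionailurus_major, Secale_viridis.

5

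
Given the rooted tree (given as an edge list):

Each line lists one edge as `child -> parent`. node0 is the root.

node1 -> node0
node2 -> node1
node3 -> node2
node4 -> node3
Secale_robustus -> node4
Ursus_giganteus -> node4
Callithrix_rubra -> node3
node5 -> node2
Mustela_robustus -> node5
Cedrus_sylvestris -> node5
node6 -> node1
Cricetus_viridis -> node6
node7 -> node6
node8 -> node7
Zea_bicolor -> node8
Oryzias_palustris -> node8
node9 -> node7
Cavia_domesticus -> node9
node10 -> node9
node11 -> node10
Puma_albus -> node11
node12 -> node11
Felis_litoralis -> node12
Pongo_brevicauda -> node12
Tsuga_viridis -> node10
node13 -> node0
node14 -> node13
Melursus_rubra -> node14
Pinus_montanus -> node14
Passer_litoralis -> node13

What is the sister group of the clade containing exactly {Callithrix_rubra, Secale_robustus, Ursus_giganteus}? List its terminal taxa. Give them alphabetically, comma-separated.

The clade containing exactly {Callithrix_rubra, Secale_robustus, Ursus_giganteus} attaches to the tree at the node subtending (((Secale_robustus,Ursus_giganteus),Callithrix_rubra),(Mustela_robustus,Cedrus_sylvestris)).
The other lineage descending from that same node — the sister group — is (Mustela_robustus,Cedrus_sylvestris); its 2 tips in alphabetical order are the answer.

Cedrus_sylvestris, Mustela_robustus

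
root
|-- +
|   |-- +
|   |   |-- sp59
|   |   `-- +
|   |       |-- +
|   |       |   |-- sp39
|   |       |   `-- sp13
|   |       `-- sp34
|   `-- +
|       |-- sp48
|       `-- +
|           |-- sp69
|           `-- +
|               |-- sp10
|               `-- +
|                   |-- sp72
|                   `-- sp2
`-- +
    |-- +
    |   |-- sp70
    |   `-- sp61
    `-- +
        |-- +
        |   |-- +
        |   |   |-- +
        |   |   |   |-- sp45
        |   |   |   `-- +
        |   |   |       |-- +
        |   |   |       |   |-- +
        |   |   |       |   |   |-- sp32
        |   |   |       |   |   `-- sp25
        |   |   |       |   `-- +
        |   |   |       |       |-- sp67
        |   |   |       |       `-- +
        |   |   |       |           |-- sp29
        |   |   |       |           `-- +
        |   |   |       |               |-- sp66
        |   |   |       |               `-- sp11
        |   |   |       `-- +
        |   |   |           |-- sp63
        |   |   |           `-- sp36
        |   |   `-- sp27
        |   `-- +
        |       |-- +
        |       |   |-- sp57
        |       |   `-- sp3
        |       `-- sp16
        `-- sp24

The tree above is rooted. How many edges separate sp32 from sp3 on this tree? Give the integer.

9

The MRCA of sp32 and sp3 is the node subtending (((sp45,(((sp32,sp25),(sp67,(sp29,(sp66,sp11)))),(sp63,sp36))),sp27),((sp57,sp3),sp16)).
From sp32 up to that node: 6 branches. From sp3 up to the same node: 3 branches. Total: 6 + 3 = 9.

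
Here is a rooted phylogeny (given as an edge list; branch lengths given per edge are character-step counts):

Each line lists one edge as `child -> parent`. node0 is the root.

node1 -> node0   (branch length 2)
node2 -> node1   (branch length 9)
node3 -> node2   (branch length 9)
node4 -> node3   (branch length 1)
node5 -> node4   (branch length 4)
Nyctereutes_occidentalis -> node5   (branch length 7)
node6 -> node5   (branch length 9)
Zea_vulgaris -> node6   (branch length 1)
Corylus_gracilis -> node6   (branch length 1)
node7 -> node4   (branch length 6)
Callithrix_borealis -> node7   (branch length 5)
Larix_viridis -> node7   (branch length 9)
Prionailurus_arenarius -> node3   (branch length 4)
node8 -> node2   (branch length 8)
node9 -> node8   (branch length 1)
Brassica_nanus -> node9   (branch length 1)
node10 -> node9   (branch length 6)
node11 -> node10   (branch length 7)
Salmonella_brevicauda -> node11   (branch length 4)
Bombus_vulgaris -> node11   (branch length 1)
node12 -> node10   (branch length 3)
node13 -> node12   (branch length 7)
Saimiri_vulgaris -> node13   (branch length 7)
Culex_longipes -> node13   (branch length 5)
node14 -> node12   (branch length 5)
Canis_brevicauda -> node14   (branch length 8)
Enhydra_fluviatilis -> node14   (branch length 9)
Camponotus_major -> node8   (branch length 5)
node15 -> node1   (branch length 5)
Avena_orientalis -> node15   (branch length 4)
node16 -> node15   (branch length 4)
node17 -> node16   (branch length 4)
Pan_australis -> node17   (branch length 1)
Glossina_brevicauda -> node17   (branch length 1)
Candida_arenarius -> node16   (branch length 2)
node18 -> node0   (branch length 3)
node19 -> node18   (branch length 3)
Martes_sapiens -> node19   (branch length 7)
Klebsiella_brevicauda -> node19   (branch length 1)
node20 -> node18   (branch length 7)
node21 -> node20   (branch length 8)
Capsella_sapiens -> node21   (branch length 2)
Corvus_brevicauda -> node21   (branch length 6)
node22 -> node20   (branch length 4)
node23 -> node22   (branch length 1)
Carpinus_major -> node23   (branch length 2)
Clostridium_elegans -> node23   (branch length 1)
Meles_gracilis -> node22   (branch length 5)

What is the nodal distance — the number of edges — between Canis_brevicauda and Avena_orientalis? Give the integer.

The MRCA of Canis_brevicauda and Avena_orientalis is the node subtending (((((Nyctereutes_occidentalis,(Zea_vulgaris,Corylus_gracilis)),(Callithrix_borealis,Larix_viridis)),Prionailurus_arenarius),((Brassica_nanus,((Salmonella_brevicauda,Bombus_vulgaris),((Saimiri_vulgaris,Culex_longipes),(Canis_brevicauda,Enhydra_fluviatilis)))),Camponotus_major)),(Avena_orientalis,((Pan_australis,Glossina_brevicauda),Candida_arenarius))).
From Canis_brevicauda up to that node: 7 branches. From Avena_orientalis up to the same node: 2 branches. Total: 7 + 2 = 9.

9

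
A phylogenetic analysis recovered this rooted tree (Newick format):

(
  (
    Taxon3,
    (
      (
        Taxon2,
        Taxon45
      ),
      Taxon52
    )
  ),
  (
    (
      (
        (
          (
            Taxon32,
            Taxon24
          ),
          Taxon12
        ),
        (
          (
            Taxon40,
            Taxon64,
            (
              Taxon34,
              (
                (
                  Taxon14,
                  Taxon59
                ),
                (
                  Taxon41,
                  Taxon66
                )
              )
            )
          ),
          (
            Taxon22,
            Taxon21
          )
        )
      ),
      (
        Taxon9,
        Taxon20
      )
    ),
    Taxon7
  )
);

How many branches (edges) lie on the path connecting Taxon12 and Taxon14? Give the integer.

The MRCA of Taxon12 and Taxon14 is the node subtending (((Taxon32,Taxon24),Taxon12),((Taxon40,Taxon64,(Taxon34,((Taxon14,Taxon59),(Taxon41,Taxon66)))),(Taxon22,Taxon21))).
From Taxon12 up to that node: 2 branches. From Taxon14 up to the same node: 6 branches. Total: 2 + 6 = 8.

8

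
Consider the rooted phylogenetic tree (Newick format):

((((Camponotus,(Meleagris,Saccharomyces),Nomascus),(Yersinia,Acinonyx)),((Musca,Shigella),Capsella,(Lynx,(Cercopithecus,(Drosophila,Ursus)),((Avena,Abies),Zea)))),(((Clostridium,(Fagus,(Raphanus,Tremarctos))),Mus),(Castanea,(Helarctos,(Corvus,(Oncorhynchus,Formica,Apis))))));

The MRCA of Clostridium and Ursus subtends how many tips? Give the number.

27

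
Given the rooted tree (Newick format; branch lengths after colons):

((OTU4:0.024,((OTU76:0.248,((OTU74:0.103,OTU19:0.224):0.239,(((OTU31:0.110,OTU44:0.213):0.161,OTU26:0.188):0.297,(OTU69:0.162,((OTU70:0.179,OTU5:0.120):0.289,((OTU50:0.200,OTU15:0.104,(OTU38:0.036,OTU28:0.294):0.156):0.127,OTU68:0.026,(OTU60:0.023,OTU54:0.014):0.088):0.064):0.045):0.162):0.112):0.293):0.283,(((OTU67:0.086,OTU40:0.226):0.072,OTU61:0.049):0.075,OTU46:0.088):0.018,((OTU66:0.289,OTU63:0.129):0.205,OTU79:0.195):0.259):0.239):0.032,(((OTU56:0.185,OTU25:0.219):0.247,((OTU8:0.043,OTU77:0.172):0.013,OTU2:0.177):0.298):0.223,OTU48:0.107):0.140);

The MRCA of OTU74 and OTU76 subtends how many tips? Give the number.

16

The MRCA of OTU74 and OTU76 is the node subtending (OTU76,((OTU74,OTU19),(((OTU31,OTU44),OTU26),(OTU69,((OTU70,OTU5),((OTU50,OTU15,(OTU38,OTU28)),OTU68,(OTU60,OTU54))))))).
That clade contains 16 terminal taxa: OTU15, OTU19, OTU26, OTU28, OTU31, OTU38, OTU44, OTU5, OTU50, OTU54, OTU60, OTU68, OTU69, OTU70, OTU74, OTU76.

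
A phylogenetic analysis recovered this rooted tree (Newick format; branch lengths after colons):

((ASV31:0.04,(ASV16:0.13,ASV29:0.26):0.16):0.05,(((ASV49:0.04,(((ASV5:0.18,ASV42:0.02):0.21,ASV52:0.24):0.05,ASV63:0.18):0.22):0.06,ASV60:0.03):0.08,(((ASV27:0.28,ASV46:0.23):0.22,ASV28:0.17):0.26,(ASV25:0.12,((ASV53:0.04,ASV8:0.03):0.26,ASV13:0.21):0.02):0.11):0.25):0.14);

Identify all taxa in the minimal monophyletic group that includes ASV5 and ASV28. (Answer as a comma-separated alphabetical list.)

ASV13, ASV25, ASV27, ASV28, ASV42, ASV46, ASV49, ASV5, ASV52, ASV53, ASV60, ASV63, ASV8

Tracing ASV5: it sits inside (ASV5,ASV42).
Tracing ASV28: it sits inside ((ASV27,ASV46),ASV28).
The smallest clade enclosing both is (((ASV49,(((ASV5,ASV42),ASV52),ASV63)),ASV60),(((ASV27,ASV46),ASV28),(ASV25,((ASV53,ASV8),ASV13)))); the answer is its 13 terminal taxa in alphabetical order.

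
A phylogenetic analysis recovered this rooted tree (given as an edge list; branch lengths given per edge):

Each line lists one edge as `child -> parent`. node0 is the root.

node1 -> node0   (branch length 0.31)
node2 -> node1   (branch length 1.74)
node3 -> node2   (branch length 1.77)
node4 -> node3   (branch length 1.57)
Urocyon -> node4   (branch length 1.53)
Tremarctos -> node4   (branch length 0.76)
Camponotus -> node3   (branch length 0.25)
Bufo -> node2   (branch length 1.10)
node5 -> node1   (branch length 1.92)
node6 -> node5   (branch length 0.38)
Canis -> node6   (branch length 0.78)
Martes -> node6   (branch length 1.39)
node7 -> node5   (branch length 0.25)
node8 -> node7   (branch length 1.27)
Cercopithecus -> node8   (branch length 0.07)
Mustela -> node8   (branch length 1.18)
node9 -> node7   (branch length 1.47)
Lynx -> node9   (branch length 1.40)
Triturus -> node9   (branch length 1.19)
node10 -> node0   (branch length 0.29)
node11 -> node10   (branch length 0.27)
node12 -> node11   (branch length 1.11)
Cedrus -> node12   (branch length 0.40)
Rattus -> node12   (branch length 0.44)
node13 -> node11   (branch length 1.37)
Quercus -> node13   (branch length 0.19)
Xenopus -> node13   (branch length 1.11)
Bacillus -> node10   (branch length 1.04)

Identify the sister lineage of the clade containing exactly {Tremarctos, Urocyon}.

Camponotus

The clade containing exactly {Tremarctos, Urocyon} attaches to the tree at the node subtending ((Urocyon,Tremarctos),Camponotus).
The other lineage descending from that same node — the sister group — is the single tip Camponotus.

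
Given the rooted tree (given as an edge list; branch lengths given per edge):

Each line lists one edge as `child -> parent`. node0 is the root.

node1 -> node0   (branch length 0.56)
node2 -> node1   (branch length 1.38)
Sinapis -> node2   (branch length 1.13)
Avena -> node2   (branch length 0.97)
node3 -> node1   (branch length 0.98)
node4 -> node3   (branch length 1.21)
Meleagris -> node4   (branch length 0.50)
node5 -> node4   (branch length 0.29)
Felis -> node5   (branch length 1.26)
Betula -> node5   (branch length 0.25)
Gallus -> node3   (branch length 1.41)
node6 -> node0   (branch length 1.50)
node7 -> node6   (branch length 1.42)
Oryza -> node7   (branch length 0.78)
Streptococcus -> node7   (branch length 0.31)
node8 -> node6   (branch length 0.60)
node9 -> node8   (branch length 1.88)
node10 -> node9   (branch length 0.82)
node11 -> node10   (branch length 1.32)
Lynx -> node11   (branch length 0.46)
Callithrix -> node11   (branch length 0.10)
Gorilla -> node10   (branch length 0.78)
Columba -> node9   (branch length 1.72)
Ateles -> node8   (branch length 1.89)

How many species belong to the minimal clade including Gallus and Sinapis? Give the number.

6

The MRCA of Gallus and Sinapis is the node subtending ((Sinapis,Avena),((Meleagris,(Felis,Betula)),Gallus)).
That clade contains 6 terminal taxa: Avena, Betula, Felis, Gallus, Meleagris, Sinapis.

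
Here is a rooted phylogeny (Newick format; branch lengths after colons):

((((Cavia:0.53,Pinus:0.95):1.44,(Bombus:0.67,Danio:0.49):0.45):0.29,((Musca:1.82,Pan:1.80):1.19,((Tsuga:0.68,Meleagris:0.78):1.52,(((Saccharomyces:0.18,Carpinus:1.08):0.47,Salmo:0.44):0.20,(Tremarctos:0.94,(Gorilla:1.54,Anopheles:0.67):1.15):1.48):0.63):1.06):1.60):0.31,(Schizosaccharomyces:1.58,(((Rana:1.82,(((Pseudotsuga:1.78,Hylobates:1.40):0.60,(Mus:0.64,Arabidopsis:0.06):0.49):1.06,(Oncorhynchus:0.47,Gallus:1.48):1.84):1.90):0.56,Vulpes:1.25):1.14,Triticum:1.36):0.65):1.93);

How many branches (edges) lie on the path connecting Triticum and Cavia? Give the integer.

7

The MRCA of Triticum and Cavia is the root of the tree.
From Triticum up to that node: 3 branches. From Cavia up to the same node: 4 branches. Total: 3 + 4 = 7.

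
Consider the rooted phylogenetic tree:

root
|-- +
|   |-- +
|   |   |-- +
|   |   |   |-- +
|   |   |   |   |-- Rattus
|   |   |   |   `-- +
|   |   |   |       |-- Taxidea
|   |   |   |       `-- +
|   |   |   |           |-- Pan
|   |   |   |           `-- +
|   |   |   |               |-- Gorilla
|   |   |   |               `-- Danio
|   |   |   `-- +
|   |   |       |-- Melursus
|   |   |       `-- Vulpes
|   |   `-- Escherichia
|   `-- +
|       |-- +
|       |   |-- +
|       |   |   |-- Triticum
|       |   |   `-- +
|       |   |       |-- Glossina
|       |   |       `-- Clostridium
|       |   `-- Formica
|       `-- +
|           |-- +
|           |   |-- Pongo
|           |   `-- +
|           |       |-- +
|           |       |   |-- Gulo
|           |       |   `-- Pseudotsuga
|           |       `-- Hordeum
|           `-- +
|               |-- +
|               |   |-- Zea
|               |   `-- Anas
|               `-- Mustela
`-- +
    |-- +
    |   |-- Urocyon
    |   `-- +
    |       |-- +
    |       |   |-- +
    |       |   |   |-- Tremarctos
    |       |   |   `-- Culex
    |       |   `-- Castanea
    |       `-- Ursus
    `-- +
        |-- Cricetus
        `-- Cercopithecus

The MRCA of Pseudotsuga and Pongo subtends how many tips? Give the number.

The MRCA of Pseudotsuga and Pongo is the node subtending (Pongo,((Gulo,Pseudotsuga),Hordeum)).
That clade contains 4 terminal taxa: Gulo, Hordeum, Pongo, Pseudotsuga.

4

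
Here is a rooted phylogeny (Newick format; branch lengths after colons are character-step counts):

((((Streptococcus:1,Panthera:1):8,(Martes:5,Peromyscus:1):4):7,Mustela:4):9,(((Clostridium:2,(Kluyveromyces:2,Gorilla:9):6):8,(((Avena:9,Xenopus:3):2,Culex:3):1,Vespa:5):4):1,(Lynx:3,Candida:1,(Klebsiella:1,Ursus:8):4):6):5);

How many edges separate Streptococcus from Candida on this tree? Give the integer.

The MRCA of Streptococcus and Candida is the root of the tree.
From Streptococcus up to that node: 4 branches. From Candida up to the same node: 3 branches. Total: 4 + 3 = 7.

7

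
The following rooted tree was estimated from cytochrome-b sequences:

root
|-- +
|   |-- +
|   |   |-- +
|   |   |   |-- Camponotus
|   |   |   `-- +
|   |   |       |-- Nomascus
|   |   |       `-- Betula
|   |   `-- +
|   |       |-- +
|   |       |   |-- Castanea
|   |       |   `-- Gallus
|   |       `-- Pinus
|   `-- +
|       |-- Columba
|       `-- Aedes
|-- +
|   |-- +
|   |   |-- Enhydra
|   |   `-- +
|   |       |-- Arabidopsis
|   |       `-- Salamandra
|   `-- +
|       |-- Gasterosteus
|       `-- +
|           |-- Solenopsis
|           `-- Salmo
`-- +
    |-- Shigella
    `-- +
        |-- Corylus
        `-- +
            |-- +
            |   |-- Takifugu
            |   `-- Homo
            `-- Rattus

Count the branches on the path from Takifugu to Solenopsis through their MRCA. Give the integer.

9

The MRCA of Takifugu and Solenopsis is the root of the tree.
From Takifugu up to that node: 5 branches. From Solenopsis up to the same node: 4 branches. Total: 5 + 4 = 9.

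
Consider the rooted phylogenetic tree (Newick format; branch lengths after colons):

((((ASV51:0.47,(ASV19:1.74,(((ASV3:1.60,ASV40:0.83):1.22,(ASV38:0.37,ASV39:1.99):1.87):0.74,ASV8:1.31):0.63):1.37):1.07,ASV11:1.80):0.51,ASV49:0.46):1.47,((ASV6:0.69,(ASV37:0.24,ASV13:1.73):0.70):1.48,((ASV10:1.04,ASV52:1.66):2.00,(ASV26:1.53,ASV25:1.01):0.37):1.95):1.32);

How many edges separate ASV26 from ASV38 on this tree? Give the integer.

12

The MRCA of ASV26 and ASV38 is the root of the tree.
From ASV26 up to that node: 4 branches. From ASV38 up to the same node: 8 branches. Total: 4 + 8 = 12.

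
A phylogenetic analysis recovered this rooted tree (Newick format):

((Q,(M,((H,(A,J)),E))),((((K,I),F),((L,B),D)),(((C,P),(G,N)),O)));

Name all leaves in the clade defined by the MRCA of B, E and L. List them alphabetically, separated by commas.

Tracing B: it sits inside (L,B).
Tracing E: it sits inside ((H,(A,J)),E).
Tracing L: it sits inside (L,B).
The smallest clade enclosing all 3 is the whole tree (their MRCA is the root), so the answer is all 17 tips in alphabetical order.

A, B, C, D, E, F, G, H, I, J, K, L, M, N, O, P, Q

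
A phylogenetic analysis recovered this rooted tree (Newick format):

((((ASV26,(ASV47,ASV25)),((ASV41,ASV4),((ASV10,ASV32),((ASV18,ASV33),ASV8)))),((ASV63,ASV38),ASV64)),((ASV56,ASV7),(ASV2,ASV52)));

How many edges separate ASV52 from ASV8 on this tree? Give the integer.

The MRCA of ASV52 and ASV8 is the root of the tree.
From ASV52 up to that node: 3 branches. From ASV8 up to the same node: 6 branches. Total: 3 + 6 = 9.

9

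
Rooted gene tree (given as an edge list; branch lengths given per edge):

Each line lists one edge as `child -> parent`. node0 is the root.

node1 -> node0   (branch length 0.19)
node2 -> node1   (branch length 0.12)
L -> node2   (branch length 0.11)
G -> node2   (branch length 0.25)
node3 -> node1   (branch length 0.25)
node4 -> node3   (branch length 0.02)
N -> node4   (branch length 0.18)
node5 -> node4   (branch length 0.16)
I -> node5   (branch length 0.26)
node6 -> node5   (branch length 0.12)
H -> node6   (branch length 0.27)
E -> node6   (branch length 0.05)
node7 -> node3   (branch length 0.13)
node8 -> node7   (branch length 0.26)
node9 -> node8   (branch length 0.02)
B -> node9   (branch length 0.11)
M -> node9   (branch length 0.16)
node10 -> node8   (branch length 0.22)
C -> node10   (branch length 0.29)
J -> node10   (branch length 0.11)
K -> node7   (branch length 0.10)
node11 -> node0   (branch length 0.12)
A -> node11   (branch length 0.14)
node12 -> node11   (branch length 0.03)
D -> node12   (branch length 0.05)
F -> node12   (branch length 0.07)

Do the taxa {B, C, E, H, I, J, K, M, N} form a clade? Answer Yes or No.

Yes

The most recent common ancestor of these taxa subtends ((N,(I,(H,E))),(((B,M),(C,J)),K)).
That clade has exactly 9 tips — every listed taxon and nothing else — so the group is monophyletic.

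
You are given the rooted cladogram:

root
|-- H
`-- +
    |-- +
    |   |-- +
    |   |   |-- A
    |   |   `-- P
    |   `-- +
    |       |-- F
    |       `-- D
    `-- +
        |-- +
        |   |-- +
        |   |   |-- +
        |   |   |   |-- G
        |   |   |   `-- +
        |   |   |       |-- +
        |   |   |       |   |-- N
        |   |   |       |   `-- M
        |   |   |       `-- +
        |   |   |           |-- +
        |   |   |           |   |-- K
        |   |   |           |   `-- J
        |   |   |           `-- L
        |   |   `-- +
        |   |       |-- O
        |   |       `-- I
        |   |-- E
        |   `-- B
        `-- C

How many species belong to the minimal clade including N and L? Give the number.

The MRCA of N and L is the node subtending ((N,M),((K,J),L)).
That clade contains 5 terminal taxa: J, K, L, M, N.

5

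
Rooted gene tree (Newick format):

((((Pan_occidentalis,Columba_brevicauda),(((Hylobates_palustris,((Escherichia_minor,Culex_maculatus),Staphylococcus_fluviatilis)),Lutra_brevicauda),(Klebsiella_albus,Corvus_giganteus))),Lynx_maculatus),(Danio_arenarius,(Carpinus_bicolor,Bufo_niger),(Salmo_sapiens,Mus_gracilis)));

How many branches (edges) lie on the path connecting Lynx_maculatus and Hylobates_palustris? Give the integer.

6

The MRCA of Lynx_maculatus and Hylobates_palustris is the node subtending (((Pan_occidentalis,Columba_brevicauda),(((Hylobates_palustris,((Escherichia_minor,Culex_maculatus),Staphylococcus_fluviatilis)),Lutra_brevicauda),(Klebsiella_albus,Corvus_giganteus))),Lynx_maculatus).
From Lynx_maculatus up to that node: 1 branch. From Hylobates_palustris up to the same node: 5 branches. Total: 1 + 5 = 6.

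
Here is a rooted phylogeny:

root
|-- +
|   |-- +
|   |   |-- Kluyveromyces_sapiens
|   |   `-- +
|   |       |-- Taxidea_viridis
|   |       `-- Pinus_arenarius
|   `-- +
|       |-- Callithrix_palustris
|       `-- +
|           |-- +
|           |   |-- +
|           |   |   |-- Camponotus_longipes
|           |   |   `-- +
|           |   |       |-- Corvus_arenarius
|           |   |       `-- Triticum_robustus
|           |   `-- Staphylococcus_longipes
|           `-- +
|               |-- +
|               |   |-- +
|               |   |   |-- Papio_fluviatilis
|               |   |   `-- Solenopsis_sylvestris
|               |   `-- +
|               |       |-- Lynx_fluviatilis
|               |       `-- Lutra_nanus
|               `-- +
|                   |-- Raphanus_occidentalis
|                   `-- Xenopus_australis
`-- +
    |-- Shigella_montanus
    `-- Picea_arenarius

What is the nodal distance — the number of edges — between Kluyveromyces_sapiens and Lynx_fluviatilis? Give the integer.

The MRCA of Kluyveromyces_sapiens and Lynx_fluviatilis is the node subtending ((Kluyveromyces_sapiens,(Taxidea_viridis,Pinus_arenarius)),(Callithrix_palustris,(((Camponotus_longipes,(Corvus_arenarius,Triticum_robustus)),Staphylococcus_longipes),(((Papio_fluviatilis,Solenopsis_sylvestris),(Lynx_fluviatilis,Lutra_nanus)),(Raphanus_occidentalis,Xenopus_australis))))).
From Kluyveromyces_sapiens up to that node: 2 branches. From Lynx_fluviatilis up to the same node: 6 branches. Total: 2 + 6 = 8.

8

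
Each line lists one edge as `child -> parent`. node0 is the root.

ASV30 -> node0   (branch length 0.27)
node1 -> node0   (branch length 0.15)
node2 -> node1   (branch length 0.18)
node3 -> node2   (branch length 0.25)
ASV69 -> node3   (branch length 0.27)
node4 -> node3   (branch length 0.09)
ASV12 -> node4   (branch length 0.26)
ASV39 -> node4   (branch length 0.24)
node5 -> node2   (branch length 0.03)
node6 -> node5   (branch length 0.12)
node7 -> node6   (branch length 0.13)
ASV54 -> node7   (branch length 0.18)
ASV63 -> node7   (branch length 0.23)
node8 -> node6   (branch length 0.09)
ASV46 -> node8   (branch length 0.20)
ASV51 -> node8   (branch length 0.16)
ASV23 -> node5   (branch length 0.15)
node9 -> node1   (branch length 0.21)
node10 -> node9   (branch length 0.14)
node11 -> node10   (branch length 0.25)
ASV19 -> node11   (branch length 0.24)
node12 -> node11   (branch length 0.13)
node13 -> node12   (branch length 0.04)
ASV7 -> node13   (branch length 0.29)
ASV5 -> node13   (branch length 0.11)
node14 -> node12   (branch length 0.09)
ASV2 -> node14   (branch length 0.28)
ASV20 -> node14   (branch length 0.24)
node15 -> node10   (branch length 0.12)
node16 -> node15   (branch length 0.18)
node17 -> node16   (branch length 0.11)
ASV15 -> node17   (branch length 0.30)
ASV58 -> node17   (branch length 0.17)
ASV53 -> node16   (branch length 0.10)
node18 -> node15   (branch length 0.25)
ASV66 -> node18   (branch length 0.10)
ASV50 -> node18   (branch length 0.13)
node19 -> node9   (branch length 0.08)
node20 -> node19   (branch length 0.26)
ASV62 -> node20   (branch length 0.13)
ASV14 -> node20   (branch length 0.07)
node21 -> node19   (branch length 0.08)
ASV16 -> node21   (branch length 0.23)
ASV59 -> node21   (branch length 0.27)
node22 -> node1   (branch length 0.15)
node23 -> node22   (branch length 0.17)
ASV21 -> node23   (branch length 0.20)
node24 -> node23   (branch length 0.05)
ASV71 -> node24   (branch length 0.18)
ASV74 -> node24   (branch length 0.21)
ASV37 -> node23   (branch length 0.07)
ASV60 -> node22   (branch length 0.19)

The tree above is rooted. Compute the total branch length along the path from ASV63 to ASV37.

1.08

The path runs ASV63 → … → MRCA → … → ASV37; the MRCA is the node subtending (((ASV69,(ASV12,ASV39)),(((ASV54,ASV63),(ASV46,ASV51)),ASV23)),(((ASV19,((ASV7,ASV5),(ASV2,ASV20))),(((ASV15,ASV58),ASV53),(ASV66,ASV50))),((ASV62,ASV14),(ASV16,ASV59))),((ASV21,(ASV71,ASV74),ASV37),ASV60)).
Branch lengths along that path: 0.23 + 0.13 + 0.12 + 0.03 + 0.18 + 0.15 + 0.17 + 0.07 = 1.08.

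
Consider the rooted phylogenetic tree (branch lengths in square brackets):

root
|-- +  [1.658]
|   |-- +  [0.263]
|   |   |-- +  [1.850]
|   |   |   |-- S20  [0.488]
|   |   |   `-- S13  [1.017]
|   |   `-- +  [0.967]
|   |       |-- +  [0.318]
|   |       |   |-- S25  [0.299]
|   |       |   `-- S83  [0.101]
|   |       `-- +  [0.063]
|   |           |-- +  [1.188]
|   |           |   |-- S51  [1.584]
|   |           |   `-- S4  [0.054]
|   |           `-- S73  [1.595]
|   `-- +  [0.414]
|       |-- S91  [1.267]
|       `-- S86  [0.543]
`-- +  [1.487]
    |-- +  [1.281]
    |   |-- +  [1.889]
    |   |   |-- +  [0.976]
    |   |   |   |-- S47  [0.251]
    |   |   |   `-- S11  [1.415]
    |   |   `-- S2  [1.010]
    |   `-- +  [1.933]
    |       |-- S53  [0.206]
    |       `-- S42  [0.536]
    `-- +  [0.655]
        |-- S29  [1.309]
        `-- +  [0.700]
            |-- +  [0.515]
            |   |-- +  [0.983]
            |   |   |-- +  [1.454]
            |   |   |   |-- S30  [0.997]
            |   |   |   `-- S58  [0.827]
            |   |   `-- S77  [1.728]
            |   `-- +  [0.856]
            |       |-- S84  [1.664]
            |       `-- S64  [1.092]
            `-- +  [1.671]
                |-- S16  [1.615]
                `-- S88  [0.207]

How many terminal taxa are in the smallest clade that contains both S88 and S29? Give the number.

The MRCA of S88 and S29 is the node subtending (S29,((((S30,S58),S77),(S84,S64)),(S16,S88))).
That clade contains 8 terminal taxa: S16, S29, S30, S58, S64, S77, S84, S88.

8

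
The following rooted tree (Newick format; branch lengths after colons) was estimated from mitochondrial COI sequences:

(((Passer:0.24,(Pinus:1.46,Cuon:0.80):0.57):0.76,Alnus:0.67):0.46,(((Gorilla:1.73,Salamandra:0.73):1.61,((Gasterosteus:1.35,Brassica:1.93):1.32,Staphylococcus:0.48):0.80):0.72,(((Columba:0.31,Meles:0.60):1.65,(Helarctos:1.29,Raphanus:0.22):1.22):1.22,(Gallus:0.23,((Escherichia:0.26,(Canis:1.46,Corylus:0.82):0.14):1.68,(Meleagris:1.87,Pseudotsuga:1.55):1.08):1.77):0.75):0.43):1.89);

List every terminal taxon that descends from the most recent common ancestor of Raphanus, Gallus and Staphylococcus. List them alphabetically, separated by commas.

Tracing Raphanus: it sits inside (Helarctos,Raphanus).
Tracing Gallus: it sits inside (Gallus,((Escherichia,(Canis,Corylus)),(Meleagris,Pseudotsuga))).
Tracing Staphylococcus: it sits inside ((Gasterosteus,Brassica),Staphylococcus).
The smallest clade enclosing all 3 is (((Gorilla,Salamandra),((Gasterosteus,Brassica),Staphylococcus)),(((Columba,Meles),(Helarctos,Raphanus)),(Gallus,((Escherichia,(Canis,Corylus)),(Meleagris,Pseudotsuga))))); the answer is its 15 terminal taxa in alphabetical order.

Brassica, Canis, Columba, Corylus, Escherichia, Gallus, Gasterosteus, Gorilla, Helarctos, Meleagris, Meles, Pseudotsuga, Raphanus, Salamandra, Staphylococcus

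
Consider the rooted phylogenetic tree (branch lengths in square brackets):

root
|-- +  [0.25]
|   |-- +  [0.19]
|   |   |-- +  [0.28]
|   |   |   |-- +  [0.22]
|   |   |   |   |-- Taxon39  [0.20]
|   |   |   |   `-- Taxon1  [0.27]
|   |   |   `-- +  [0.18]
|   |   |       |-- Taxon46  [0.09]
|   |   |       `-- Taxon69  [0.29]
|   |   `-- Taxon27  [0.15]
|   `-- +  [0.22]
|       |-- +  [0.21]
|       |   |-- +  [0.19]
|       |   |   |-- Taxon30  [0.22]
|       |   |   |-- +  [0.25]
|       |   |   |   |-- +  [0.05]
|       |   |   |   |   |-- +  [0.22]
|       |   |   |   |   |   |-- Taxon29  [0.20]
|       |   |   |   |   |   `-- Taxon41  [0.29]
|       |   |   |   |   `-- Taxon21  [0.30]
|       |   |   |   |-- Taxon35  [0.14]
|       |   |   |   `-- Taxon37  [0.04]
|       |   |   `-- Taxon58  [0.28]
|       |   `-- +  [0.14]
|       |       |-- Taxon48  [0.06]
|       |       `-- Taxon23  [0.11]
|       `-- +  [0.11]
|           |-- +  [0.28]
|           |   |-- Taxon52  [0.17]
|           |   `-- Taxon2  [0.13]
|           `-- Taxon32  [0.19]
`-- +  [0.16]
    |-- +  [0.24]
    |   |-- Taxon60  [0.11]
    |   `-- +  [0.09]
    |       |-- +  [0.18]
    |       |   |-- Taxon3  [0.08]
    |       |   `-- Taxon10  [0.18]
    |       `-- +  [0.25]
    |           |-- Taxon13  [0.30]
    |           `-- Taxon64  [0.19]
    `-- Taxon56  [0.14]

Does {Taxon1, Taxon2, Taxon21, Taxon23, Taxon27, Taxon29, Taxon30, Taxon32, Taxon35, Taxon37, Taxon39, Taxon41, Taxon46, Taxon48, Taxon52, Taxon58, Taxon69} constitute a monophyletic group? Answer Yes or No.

Yes

The most recent common ancestor of these taxa subtends ((((Taxon39,Taxon1),(Taxon46,Taxon69)),Taxon27),(((Taxon30,(((Taxon29,Taxon41),Taxon21),Taxon35,Taxon37),Taxon58),(Taxon48,Taxon23)),((Taxon52,Taxon2),Taxon32))).
That clade has exactly 17 tips — every listed taxon and nothing else — so the group is monophyletic.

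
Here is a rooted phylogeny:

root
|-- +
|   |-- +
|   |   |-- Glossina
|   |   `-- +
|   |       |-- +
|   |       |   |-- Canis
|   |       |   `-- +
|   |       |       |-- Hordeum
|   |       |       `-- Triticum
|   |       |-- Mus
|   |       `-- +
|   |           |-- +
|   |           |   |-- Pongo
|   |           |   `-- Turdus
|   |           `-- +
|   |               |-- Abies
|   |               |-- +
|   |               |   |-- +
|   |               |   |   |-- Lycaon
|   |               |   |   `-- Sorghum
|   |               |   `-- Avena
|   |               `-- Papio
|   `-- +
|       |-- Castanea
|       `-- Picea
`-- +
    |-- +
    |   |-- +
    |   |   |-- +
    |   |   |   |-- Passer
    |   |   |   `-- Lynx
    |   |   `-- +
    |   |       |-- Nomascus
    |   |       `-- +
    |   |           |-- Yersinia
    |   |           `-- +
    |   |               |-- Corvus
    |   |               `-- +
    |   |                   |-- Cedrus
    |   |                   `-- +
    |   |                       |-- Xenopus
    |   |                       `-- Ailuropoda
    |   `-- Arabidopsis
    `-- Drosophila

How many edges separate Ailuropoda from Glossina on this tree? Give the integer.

The MRCA of Ailuropoda and Glossina is the root of the tree.
From Ailuropoda up to that node: 9 branches. From Glossina up to the same node: 3 branches. Total: 9 + 3 = 12.

12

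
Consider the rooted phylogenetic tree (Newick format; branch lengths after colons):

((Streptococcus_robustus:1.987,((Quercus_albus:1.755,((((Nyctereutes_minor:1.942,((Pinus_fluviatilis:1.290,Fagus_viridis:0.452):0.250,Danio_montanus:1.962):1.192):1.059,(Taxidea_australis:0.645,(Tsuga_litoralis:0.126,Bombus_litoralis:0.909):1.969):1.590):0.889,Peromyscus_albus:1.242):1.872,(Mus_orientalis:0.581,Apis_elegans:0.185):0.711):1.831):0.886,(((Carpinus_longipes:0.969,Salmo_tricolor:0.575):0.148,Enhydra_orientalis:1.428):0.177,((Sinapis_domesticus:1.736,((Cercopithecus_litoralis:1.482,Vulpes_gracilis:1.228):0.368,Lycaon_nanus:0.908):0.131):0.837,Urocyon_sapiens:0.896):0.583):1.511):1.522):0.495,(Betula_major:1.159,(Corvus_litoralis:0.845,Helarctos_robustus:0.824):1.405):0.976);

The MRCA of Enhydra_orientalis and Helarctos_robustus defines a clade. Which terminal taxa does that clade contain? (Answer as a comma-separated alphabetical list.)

Tracing Enhydra_orientalis: it sits inside ((Carpinus_longipes,Salmo_tricolor),Enhydra_orientalis).
Tracing Helarctos_robustus: it sits inside (Corvus_litoralis,Helarctos_robustus).
The smallest clade enclosing both is the whole tree (their MRCA is the root), so the answer is all 23 tips in alphabetical order.

Apis_elegans, Betula_major, Bombus_litoralis, Carpinus_longipes, Cercopithecus_litoralis, Corvus_litoralis, Danio_montanus, Enhydra_orientalis, Fagus_viridis, Helarctos_robustus, Lycaon_nanus, Mus_orientalis, Nyctereutes_minor, Peromyscus_albus, Pinus_fluviatilis, Quercus_albus, Salmo_tricolor, Sinapis_domesticus, Streptococcus_robustus, Taxidea_australis, Tsuga_litoralis, Urocyon_sapiens, Vulpes_gracilis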